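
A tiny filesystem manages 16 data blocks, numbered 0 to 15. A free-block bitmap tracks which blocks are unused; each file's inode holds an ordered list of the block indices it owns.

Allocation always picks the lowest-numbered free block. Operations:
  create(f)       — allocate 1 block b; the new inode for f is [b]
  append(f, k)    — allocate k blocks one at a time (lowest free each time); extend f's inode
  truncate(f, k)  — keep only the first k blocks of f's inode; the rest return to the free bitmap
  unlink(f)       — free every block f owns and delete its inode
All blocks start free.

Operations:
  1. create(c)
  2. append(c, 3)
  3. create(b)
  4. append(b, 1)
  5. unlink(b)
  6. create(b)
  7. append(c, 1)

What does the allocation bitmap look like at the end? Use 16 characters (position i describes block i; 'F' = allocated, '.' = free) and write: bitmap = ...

bitmap = FFFFFF..........

  1. create(c)  ⇒  F...............  {c→[0]}
  2. append(c, 3)  ⇒  FFFF............  {c→[0, 1, 2, 3]}
  3. create(b)  ⇒  FFFFF...........  {b→[4]; c→[0, 1, 2, 3]}
  4. append(b, 1)  ⇒  FFFFFF..........  {b→[4, 5]; c→[0, 1, 2, 3]}
  5. unlink(b)  ⇒  FFFF............  {c→[0, 1, 2, 3]}
  6. create(b)  ⇒  FFFFF...........  {b→[4]; c→[0, 1, 2, 3]}
  7. append(c, 1)  ⇒  FFFFFF..........  {b→[4]; c→[0, 1, 2, 3, 5]}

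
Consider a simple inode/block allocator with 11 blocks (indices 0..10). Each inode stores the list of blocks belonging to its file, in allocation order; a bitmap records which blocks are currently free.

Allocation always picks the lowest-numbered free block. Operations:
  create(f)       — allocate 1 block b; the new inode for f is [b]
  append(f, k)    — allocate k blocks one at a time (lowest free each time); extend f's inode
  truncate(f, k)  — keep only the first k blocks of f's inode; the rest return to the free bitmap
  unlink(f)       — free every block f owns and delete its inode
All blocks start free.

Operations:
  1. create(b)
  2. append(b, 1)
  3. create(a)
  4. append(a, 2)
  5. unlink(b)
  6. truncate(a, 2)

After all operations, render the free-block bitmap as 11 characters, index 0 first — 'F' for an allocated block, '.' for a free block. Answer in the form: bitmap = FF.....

bitmap = ..FF.......

create(b): bitmap=F.......... | b=[0]
append(b, 1): bitmap=FF......... | b=[0, 1]
create(a): bitmap=FFF........ | a=[2] b=[0, 1]
append(a, 2): bitmap=FFFFF...... | a=[2, 3, 4] b=[0, 1]
unlink(b): bitmap=..FFF...... | a=[2, 3, 4]
truncate(a, 2): bitmap=..FF....... | a=[2, 3]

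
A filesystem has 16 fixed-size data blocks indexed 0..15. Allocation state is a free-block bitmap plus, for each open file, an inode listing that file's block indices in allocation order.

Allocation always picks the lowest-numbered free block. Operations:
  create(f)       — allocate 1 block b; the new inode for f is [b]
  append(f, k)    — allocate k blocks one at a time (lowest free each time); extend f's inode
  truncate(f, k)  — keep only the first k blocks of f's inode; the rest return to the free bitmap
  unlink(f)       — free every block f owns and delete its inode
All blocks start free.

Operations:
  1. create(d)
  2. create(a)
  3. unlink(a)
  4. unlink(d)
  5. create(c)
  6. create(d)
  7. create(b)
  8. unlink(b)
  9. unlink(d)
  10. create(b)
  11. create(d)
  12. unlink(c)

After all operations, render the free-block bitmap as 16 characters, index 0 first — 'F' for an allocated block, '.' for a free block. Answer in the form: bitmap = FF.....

bitmap = .FF.............

  1. create(d)  ⇒  F...............  {d→[0]}
  2. create(a)  ⇒  FF..............  {a→[1]; d→[0]}
  3. unlink(a)  ⇒  F...............  {d→[0]}
  4. unlink(d)  ⇒  ................  {}
  5. create(c)  ⇒  F...............  {c→[0]}
  6. create(d)  ⇒  FF..............  {c→[0]; d→[1]}
  7. create(b)  ⇒  FFF.............  {b→[2]; c→[0]; d→[1]}
  8. unlink(b)  ⇒  FF..............  {c→[0]; d→[1]}
  9. unlink(d)  ⇒  F...............  {c→[0]}
  10. create(b)  ⇒  FF..............  {b→[1]; c→[0]}
  11. create(d)  ⇒  FFF.............  {b→[1]; c→[0]; d→[2]}
  12. unlink(c)  ⇒  .FF.............  {b→[1]; d→[2]}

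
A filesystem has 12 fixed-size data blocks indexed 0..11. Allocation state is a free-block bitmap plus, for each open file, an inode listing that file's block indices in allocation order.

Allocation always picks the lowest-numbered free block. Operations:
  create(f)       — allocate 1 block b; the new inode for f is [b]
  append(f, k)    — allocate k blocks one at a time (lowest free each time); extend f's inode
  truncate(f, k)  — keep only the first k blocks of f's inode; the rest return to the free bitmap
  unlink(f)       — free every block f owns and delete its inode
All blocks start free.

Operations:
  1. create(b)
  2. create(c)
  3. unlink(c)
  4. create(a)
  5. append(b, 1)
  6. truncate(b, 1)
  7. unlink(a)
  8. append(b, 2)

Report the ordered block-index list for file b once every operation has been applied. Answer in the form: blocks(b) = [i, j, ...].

  1. create(b)  ⇒  F...........  {b→[0]}
  2. create(c)  ⇒  FF..........  {b→[0]; c→[1]}
  3. unlink(c)  ⇒  F...........  {b→[0]}
  4. create(a)  ⇒  FF..........  {a→[1]; b→[0]}
  5. append(b, 1)  ⇒  FFF.........  {a→[1]; b→[0, 2]}
  6. truncate(b, 1)  ⇒  FF..........  {a→[1]; b→[0]}
  7. unlink(a)  ⇒  F...........  {b→[0]}
  8. append(b, 2)  ⇒  FFF.........  {b→[0, 1, 2]}

blocks(b) = [0, 1, 2]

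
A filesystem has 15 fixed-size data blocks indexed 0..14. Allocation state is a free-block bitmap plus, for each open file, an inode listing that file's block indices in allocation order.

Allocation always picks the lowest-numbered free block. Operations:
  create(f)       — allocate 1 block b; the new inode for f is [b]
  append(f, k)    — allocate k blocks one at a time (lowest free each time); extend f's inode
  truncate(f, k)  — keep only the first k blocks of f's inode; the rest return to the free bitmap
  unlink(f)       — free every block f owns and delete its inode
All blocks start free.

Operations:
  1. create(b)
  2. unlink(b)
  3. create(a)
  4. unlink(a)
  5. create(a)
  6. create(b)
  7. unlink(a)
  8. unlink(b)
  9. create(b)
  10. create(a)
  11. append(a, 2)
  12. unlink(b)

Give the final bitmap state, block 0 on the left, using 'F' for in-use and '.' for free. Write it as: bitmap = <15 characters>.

[1] create(b) — b=0 (map F..............)
[2] unlink(b) —  (map ...............)
[3] create(a) — a=0 (map F..............)
[4] unlink(a) —  (map ...............)
[5] create(a) — a=0 (map F..............)
[6] create(b) — a=0 b=1 (map FF.............)
[7] unlink(a) — b=1 (map .F.............)
[8] unlink(b) —  (map ...............)
[9] create(b) — b=0 (map F..............)
[10] create(a) — a=1 b=0 (map FF.............)
[11] append(a, 2) — a=1,2,3 b=0 (map FFFF...........)
[12] unlink(b) — a=1,2,3 (map .FFF...........)

bitmap = .FFF...........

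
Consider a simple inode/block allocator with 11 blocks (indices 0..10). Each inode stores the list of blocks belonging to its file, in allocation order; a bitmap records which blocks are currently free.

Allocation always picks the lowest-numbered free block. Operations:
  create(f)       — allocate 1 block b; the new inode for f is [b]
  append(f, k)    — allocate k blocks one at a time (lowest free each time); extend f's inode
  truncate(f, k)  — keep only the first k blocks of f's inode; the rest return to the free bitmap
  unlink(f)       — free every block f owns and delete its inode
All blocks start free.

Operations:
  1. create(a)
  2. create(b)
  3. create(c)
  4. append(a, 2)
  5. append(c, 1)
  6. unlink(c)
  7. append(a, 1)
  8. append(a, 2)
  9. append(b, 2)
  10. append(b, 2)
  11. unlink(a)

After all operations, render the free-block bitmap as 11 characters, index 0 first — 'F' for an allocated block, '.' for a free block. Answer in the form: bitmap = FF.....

after create(a) → a:[0]  free=[F..........]
after create(b) → a:[0], b:[1]  free=[FF.........]
after create(c) → a:[0], b:[1], c:[2]  free=[FFF........]
after append(a, 2) → a:[0, 3, 4], b:[1], c:[2]  free=[FFFFF......]
after append(c, 1) → a:[0, 3, 4], b:[1], c:[2, 5]  free=[FFFFFF.....]
after unlink(c) → a:[0, 3, 4], b:[1]  free=[FF.FF......]
after append(a, 1) → a:[0, 3, 4, 2], b:[1]  free=[FFFFF......]
after append(a, 2) → a:[0, 3, 4, 2, 5, 6], b:[1]  free=[FFFFFFF....]
after append(b, 2) → a:[0, 3, 4, 2, 5, 6], b:[1, 7, 8]  free=[FFFFFFFFF..]
after append(b, 2) → a:[0, 3, 4, 2, 5, 6], b:[1, 7, 8, 9, 10]  free=[FFFFFFFFFFF]
after unlink(a) → b:[1, 7, 8, 9, 10]  free=[.F.....FFFF]

bitmap = .F.....FFFF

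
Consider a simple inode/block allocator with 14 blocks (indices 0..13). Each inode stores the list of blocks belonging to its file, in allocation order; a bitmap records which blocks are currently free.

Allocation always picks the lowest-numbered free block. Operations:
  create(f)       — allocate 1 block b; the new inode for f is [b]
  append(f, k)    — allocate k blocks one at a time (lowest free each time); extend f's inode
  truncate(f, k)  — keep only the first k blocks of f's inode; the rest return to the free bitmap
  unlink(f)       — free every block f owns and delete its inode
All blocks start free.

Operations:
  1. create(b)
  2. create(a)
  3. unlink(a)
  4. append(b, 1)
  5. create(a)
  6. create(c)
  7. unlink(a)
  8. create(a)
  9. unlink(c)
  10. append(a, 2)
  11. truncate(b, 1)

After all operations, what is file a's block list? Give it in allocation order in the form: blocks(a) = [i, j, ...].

blocks(a) = [2, 3, 4]

create(b): bitmap=F............. | b=[0]
create(a): bitmap=FF............ | a=[1] b=[0]
unlink(a): bitmap=F............. | b=[0]
append(b, 1): bitmap=FF............ | b=[0, 1]
create(a): bitmap=FFF........... | a=[2] b=[0, 1]
create(c): bitmap=FFFF.......... | a=[2] b=[0, 1] c=[3]
unlink(a): bitmap=FF.F.......... | b=[0, 1] c=[3]
create(a): bitmap=FFFF.......... | a=[2] b=[0, 1] c=[3]
unlink(c): bitmap=FFF........... | a=[2] b=[0, 1]
append(a, 2): bitmap=FFFFF......... | a=[2, 3, 4] b=[0, 1]
truncate(b, 1): bitmap=F.FFF......... | a=[2, 3, 4] b=[0]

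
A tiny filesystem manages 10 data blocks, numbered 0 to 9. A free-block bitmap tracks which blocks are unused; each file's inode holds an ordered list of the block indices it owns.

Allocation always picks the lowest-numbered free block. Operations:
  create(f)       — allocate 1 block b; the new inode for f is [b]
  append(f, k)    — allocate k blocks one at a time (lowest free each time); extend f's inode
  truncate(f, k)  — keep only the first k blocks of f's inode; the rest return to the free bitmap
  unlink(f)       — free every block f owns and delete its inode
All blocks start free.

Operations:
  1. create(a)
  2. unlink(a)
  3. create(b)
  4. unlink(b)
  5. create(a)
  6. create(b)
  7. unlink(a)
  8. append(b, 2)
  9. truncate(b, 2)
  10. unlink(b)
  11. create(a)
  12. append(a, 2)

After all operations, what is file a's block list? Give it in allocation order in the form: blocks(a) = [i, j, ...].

blocks(a) = [0, 1, 2]

after create(a) → a:[0]  free=[F.........]
after unlink(a) →   free=[..........]
after create(b) → b:[0]  free=[F.........]
after unlink(b) →   free=[..........]
after create(a) → a:[0]  free=[F.........]
after create(b) → a:[0], b:[1]  free=[FF........]
after unlink(a) → b:[1]  free=[.F........]
after append(b, 2) → b:[1, 0, 2]  free=[FFF.......]
after truncate(b, 2) → b:[1, 0]  free=[FF........]
after unlink(b) →   free=[..........]
after create(a) → a:[0]  free=[F.........]
after append(a, 2) → a:[0, 1, 2]  free=[FFF.......]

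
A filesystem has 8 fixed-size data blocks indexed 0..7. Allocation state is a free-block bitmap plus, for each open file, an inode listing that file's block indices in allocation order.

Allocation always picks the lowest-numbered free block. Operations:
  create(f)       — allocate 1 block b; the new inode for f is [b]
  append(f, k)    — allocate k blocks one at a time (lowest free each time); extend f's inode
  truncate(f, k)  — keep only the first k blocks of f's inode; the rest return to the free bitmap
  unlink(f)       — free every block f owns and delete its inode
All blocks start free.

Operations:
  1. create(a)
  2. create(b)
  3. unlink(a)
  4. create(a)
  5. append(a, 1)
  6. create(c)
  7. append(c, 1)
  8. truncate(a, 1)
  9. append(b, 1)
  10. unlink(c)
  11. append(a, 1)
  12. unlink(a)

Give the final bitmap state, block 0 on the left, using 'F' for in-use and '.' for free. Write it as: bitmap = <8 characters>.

bitmap = .FF.....

  1. create(a)  ⇒  F.......  {a→[0]}
  2. create(b)  ⇒  FF......  {a→[0]; b→[1]}
  3. unlink(a)  ⇒  .F......  {b→[1]}
  4. create(a)  ⇒  FF......  {a→[0]; b→[1]}
  5. append(a, 1)  ⇒  FFF.....  {a→[0, 2]; b→[1]}
  6. create(c)  ⇒  FFFF....  {a→[0, 2]; b→[1]; c→[3]}
  7. append(c, 1)  ⇒  FFFFF...  {a→[0, 2]; b→[1]; c→[3, 4]}
  8. truncate(a, 1)  ⇒  FF.FF...  {a→[0]; b→[1]; c→[3, 4]}
  9. append(b, 1)  ⇒  FFFFF...  {a→[0]; b→[1, 2]; c→[3, 4]}
  10. unlink(c)  ⇒  FFF.....  {a→[0]; b→[1, 2]}
  11. append(a, 1)  ⇒  FFFF....  {a→[0, 3]; b→[1, 2]}
  12. unlink(a)  ⇒  .FF.....  {b→[1, 2]}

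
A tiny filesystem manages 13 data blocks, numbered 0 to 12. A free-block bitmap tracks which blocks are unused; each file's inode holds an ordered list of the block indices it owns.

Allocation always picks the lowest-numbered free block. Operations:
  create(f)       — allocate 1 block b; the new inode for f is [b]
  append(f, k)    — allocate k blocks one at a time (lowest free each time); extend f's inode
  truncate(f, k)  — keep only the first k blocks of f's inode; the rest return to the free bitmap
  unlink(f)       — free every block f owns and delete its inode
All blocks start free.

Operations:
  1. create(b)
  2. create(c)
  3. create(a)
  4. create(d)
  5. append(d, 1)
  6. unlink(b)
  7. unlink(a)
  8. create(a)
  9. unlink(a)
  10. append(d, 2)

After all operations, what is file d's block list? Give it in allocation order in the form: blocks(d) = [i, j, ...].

blocks(d) = [3, 4, 0, 2]

[1] create(b) — b=0 (map F............)
[2] create(c) — b=0 c=1 (map FF...........)
[3] create(a) — a=2 b=0 c=1 (map FFF..........)
[4] create(d) — a=2 b=0 c=1 d=3 (map FFFF.........)
[5] append(d, 1) — a=2 b=0 c=1 d=3,4 (map FFFFF........)
[6] unlink(b) — a=2 c=1 d=3,4 (map .FFFF........)
[7] unlink(a) — c=1 d=3,4 (map .F.FF........)
[8] create(a) — a=0 c=1 d=3,4 (map FF.FF........)
[9] unlink(a) — c=1 d=3,4 (map .F.FF........)
[10] append(d, 2) — c=1 d=3,4,0,2 (map FFFFF........)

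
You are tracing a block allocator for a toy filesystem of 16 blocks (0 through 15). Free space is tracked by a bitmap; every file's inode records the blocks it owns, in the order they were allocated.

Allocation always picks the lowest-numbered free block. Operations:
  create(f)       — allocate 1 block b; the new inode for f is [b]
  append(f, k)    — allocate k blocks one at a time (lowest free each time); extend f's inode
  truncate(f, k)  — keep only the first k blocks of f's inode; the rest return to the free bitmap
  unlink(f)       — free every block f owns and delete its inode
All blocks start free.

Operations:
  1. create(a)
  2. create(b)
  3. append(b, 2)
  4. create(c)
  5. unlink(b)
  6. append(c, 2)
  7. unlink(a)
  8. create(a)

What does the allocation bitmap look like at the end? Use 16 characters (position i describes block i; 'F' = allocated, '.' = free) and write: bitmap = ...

[1] create(a) — a=0 (map F...............)
[2] create(b) — a=0 b=1 (map FF..............)
[3] append(b, 2) — a=0 b=1,2,3 (map FFFF............)
[4] create(c) — a=0 b=1,2,3 c=4 (map FFFFF...........)
[5] unlink(b) — a=0 c=4 (map F...F...........)
[6] append(c, 2) — a=0 c=4,1,2 (map FFF.F...........)
[7] unlink(a) — c=4,1,2 (map .FF.F...........)
[8] create(a) — a=0 c=4,1,2 (map FFF.F...........)

bitmap = FFF.F...........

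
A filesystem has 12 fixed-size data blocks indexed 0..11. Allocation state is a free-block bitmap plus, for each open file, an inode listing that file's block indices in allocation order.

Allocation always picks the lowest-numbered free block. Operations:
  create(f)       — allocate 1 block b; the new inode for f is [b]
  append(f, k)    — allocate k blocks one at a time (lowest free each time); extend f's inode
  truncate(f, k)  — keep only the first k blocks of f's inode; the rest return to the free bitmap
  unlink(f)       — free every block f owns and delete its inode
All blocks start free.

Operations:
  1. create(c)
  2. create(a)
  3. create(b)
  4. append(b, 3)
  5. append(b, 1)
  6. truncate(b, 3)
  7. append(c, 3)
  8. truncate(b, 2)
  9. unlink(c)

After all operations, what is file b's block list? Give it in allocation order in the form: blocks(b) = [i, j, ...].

[1] create(c) — c=0 (map F...........)
[2] create(a) — a=1 c=0 (map FF..........)
[3] create(b) — a=1 b=2 c=0 (map FFF.........)
[4] append(b, 3) — a=1 b=2,3,4,5 c=0 (map FFFFFF......)
[5] append(b, 1) — a=1 b=2,3,4,5,6 c=0 (map FFFFFFF.....)
[6] truncate(b, 3) — a=1 b=2,3,4 c=0 (map FFFFF.......)
[7] append(c, 3) — a=1 b=2,3,4 c=0,5,6,7 (map FFFFFFFF....)
[8] truncate(b, 2) — a=1 b=2,3 c=0,5,6,7 (map FFFF.FFF....)
[9] unlink(c) — a=1 b=2,3 (map .FFF........)

blocks(b) = [2, 3]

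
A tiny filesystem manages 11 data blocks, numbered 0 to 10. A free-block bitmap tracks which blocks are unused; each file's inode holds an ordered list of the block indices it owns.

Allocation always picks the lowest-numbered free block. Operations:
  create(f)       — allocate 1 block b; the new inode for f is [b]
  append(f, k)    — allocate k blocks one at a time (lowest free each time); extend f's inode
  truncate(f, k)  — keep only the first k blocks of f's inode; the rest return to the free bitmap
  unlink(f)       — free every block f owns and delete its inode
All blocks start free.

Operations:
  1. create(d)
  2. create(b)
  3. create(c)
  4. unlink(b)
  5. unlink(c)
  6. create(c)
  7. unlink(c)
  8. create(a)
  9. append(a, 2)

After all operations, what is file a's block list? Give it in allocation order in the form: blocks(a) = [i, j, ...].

[1] create(d) — d=0 (map F..........)
[2] create(b) — b=1 d=0 (map FF.........)
[3] create(c) — b=1 c=2 d=0 (map FFF........)
[4] unlink(b) — c=2 d=0 (map F.F........)
[5] unlink(c) — d=0 (map F..........)
[6] create(c) — c=1 d=0 (map FF.........)
[7] unlink(c) — d=0 (map F..........)
[8] create(a) — a=1 d=0 (map FF.........)
[9] append(a, 2) — a=1,2,3 d=0 (map FFFF.......)

blocks(a) = [1, 2, 3]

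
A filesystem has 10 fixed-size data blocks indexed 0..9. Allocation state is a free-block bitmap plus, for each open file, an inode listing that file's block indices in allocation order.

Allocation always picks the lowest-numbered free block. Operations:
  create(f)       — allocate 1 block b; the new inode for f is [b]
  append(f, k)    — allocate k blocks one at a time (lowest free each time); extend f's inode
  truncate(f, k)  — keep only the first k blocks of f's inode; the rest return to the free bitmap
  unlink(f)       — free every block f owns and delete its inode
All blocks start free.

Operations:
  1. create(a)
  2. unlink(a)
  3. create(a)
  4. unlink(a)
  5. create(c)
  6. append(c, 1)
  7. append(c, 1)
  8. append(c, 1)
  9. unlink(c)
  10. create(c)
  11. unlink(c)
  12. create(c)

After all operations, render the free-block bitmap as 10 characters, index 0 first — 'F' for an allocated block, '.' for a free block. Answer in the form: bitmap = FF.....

bitmap = F.........

create(a): bitmap=F......... | a=[0]
unlink(a): bitmap=.......... | 
create(a): bitmap=F......... | a=[0]
unlink(a): bitmap=.......... | 
create(c): bitmap=F......... | c=[0]
append(c, 1): bitmap=FF........ | c=[0, 1]
append(c, 1): bitmap=FFF....... | c=[0, 1, 2]
append(c, 1): bitmap=FFFF...... | c=[0, 1, 2, 3]
unlink(c): bitmap=.......... | 
create(c): bitmap=F......... | c=[0]
unlink(c): bitmap=.......... | 
create(c): bitmap=F......... | c=[0]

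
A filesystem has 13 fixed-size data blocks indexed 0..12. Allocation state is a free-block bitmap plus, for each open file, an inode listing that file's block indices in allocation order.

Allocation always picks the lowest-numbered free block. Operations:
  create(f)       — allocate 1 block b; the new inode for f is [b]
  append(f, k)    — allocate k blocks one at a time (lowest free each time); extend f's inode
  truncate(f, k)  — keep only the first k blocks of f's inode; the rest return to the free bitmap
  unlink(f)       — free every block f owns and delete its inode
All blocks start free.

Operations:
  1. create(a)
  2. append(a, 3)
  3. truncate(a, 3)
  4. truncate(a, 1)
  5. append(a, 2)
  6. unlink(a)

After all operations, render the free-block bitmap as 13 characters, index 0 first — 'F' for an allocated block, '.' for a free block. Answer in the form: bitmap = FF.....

create(a): bitmap=F............ | a=[0]
append(a, 3): bitmap=FFFF......... | a=[0, 1, 2, 3]
truncate(a, 3): bitmap=FFF.......... | a=[0, 1, 2]
truncate(a, 1): bitmap=F............ | a=[0]
append(a, 2): bitmap=FFF.......... | a=[0, 1, 2]
unlink(a): bitmap=............. | 

bitmap = .............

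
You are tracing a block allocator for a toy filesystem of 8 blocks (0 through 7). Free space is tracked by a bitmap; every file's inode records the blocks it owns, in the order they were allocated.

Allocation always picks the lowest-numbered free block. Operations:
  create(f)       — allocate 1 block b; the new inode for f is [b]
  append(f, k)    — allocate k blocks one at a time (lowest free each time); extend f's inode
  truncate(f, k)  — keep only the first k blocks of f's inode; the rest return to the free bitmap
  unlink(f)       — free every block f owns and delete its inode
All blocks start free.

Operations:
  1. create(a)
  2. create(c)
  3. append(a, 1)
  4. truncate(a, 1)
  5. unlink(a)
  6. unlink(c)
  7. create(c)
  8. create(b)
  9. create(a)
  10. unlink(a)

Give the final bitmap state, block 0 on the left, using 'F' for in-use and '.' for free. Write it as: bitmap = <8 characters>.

after create(a) → a:[0]  free=[F.......]
after create(c) → a:[0], c:[1]  free=[FF......]
after append(a, 1) → a:[0, 2], c:[1]  free=[FFF.....]
after truncate(a, 1) → a:[0], c:[1]  free=[FF......]
after unlink(a) → c:[1]  free=[.F......]
after unlink(c) →   free=[........]
after create(c) → c:[0]  free=[F.......]
after create(b) → b:[1], c:[0]  free=[FF......]
after create(a) → a:[2], b:[1], c:[0]  free=[FFF.....]
after unlink(a) → b:[1], c:[0]  free=[FF......]

bitmap = FF......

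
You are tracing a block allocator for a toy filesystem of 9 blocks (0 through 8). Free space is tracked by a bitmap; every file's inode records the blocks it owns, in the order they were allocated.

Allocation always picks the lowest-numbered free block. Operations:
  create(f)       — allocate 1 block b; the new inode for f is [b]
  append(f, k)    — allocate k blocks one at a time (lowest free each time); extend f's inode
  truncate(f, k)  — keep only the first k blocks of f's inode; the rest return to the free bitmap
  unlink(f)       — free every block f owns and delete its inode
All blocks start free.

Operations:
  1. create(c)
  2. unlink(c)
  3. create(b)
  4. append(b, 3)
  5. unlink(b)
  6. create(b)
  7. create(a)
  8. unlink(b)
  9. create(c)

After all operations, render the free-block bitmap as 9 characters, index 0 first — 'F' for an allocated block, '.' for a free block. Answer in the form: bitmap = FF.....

  1. create(c)  ⇒  F........  {c→[0]}
  2. unlink(c)  ⇒  .........  {}
  3. create(b)  ⇒  F........  {b→[0]}
  4. append(b, 3)  ⇒  FFFF.....  {b→[0, 1, 2, 3]}
  5. unlink(b)  ⇒  .........  {}
  6. create(b)  ⇒  F........  {b→[0]}
  7. create(a)  ⇒  FF.......  {a→[1]; b→[0]}
  8. unlink(b)  ⇒  .F.......  {a→[1]}
  9. create(c)  ⇒  FF.......  {a→[1]; c→[0]}

bitmap = FF.......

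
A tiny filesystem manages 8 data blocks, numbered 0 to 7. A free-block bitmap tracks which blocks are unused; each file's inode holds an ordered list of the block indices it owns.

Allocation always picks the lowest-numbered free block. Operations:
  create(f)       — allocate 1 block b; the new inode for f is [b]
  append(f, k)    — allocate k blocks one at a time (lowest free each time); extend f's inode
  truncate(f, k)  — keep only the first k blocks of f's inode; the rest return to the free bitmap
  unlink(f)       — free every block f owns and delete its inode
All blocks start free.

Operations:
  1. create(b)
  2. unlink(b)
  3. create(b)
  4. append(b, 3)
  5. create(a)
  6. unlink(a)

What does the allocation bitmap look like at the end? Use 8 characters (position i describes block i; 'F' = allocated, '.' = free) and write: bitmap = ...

bitmap = FFFF....

  1. create(b)  ⇒  F.......  {b→[0]}
  2. unlink(b)  ⇒  ........  {}
  3. create(b)  ⇒  F.......  {b→[0]}
  4. append(b, 3)  ⇒  FFFF....  {b→[0, 1, 2, 3]}
  5. create(a)  ⇒  FFFFF...  {a→[4]; b→[0, 1, 2, 3]}
  6. unlink(a)  ⇒  FFFF....  {b→[0, 1, 2, 3]}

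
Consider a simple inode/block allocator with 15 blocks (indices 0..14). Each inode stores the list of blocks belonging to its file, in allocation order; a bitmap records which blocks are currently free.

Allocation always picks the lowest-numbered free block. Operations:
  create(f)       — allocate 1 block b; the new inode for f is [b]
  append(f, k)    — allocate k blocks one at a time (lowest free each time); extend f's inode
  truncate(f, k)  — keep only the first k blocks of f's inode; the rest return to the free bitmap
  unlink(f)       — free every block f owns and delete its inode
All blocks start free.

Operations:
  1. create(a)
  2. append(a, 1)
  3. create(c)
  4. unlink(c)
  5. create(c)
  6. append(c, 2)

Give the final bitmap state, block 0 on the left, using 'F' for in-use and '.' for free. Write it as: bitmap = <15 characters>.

bitmap = FFFFF..........

  1. create(a)  ⇒  F..............  {a→[0]}
  2. append(a, 1)  ⇒  FF.............  {a→[0, 1]}
  3. create(c)  ⇒  FFF............  {a→[0, 1]; c→[2]}
  4. unlink(c)  ⇒  FF.............  {a→[0, 1]}
  5. create(c)  ⇒  FFF............  {a→[0, 1]; c→[2]}
  6. append(c, 2)  ⇒  FFFFF..........  {a→[0, 1]; c→[2, 3, 4]}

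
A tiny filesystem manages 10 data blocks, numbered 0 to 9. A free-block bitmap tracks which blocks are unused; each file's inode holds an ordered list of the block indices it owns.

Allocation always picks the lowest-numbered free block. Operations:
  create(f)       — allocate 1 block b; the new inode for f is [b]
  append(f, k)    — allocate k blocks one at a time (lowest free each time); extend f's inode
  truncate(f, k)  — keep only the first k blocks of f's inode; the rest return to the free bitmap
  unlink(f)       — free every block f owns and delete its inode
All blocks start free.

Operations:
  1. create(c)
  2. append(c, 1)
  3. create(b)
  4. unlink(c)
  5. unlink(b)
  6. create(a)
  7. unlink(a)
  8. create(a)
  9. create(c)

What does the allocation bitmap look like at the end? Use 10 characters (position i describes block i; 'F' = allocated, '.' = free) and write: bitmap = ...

bitmap = FF........

  1. create(c)  ⇒  F.........  {c→[0]}
  2. append(c, 1)  ⇒  FF........  {c→[0, 1]}
  3. create(b)  ⇒  FFF.......  {b→[2]; c→[0, 1]}
  4. unlink(c)  ⇒  ..F.......  {b→[2]}
  5. unlink(b)  ⇒  ..........  {}
  6. create(a)  ⇒  F.........  {a→[0]}
  7. unlink(a)  ⇒  ..........  {}
  8. create(a)  ⇒  F.........  {a→[0]}
  9. create(c)  ⇒  FF........  {a→[0]; c→[1]}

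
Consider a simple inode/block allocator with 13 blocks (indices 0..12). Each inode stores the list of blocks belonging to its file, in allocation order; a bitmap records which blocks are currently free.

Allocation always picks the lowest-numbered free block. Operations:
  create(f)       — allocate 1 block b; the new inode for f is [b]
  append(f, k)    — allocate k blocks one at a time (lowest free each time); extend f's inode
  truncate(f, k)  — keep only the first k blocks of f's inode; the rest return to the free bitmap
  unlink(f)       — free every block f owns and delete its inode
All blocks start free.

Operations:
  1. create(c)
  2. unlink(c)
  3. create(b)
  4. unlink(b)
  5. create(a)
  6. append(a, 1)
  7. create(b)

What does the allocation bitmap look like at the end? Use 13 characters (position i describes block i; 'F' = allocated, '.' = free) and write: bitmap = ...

after create(c) → c:[0]  free=[F............]
after unlink(c) →   free=[.............]
after create(b) → b:[0]  free=[F............]
after unlink(b) →   free=[.............]
after create(a) → a:[0]  free=[F............]
after append(a, 1) → a:[0, 1]  free=[FF...........]
after create(b) → a:[0, 1], b:[2]  free=[FFF..........]

bitmap = FFF..........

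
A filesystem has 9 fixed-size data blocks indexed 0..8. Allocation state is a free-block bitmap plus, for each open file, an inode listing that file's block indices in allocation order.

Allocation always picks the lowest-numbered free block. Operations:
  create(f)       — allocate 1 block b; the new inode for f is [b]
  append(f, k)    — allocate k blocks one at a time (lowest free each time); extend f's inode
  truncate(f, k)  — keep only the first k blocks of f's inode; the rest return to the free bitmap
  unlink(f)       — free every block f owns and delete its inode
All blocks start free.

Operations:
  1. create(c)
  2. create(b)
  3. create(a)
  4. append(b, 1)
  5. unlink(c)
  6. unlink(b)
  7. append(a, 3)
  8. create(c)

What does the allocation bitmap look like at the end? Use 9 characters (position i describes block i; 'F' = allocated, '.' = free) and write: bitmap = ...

  1. create(c)  ⇒  F........  {c→[0]}
  2. create(b)  ⇒  FF.......  {b→[1]; c→[0]}
  3. create(a)  ⇒  FFF......  {a→[2]; b→[1]; c→[0]}
  4. append(b, 1)  ⇒  FFFF.....  {a→[2]; b→[1, 3]; c→[0]}
  5. unlink(c)  ⇒  .FFF.....  {a→[2]; b→[1, 3]}
  6. unlink(b)  ⇒  ..F......  {a→[2]}
  7. append(a, 3)  ⇒  FFFF.....  {a→[2, 0, 1, 3]}
  8. create(c)  ⇒  FFFFF....  {a→[2, 0, 1, 3]; c→[4]}

bitmap = FFFFF....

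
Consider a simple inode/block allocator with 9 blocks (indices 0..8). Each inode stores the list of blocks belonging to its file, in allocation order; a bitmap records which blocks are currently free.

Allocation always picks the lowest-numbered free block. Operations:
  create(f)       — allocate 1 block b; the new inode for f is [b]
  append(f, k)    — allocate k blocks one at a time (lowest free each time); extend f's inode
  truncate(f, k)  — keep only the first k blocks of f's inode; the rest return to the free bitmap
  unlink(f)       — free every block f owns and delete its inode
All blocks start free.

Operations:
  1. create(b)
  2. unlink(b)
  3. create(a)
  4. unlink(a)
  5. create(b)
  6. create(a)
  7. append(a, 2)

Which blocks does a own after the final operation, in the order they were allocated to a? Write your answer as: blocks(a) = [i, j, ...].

  1. create(b)  ⇒  F........  {b→[0]}
  2. unlink(b)  ⇒  .........  {}
  3. create(a)  ⇒  F........  {a→[0]}
  4. unlink(a)  ⇒  .........  {}
  5. create(b)  ⇒  F........  {b→[0]}
  6. create(a)  ⇒  FF.......  {a→[1]; b→[0]}
  7. append(a, 2)  ⇒  FFFF.....  {a→[1, 2, 3]; b→[0]}

blocks(a) = [1, 2, 3]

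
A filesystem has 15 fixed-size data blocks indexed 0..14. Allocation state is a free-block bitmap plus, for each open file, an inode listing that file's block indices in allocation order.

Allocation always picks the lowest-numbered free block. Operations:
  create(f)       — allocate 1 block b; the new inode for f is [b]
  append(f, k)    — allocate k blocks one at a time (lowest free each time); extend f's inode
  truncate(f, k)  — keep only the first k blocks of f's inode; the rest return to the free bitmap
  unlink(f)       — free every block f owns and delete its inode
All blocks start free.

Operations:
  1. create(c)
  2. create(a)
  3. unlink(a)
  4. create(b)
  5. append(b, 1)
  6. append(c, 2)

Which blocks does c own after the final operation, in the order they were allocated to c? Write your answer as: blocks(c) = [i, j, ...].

after create(c) → c:[0]  free=[F..............]
after create(a) → a:[1], c:[0]  free=[FF.............]
after unlink(a) → c:[0]  free=[F..............]
after create(b) → b:[1], c:[0]  free=[FF.............]
after append(b, 1) → b:[1, 2], c:[0]  free=[FFF............]
after append(c, 2) → b:[1, 2], c:[0, 3, 4]  free=[FFFFF..........]

blocks(c) = [0, 3, 4]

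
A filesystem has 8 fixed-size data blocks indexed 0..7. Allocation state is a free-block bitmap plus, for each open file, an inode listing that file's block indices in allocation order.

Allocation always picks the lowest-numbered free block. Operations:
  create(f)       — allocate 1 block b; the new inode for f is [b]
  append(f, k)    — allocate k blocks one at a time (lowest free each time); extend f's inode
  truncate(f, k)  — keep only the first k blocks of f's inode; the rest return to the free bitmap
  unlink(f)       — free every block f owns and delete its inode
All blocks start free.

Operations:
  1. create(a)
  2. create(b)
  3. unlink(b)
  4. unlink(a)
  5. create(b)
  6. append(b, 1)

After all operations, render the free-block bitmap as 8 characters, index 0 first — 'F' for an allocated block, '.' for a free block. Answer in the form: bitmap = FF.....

[1] create(a) — a=0 (map F.......)
[2] create(b) — a=0 b=1 (map FF......)
[3] unlink(b) — a=0 (map F.......)
[4] unlink(a) —  (map ........)
[5] create(b) — b=0 (map F.......)
[6] append(b, 1) — b=0,1 (map FF......)

bitmap = FF......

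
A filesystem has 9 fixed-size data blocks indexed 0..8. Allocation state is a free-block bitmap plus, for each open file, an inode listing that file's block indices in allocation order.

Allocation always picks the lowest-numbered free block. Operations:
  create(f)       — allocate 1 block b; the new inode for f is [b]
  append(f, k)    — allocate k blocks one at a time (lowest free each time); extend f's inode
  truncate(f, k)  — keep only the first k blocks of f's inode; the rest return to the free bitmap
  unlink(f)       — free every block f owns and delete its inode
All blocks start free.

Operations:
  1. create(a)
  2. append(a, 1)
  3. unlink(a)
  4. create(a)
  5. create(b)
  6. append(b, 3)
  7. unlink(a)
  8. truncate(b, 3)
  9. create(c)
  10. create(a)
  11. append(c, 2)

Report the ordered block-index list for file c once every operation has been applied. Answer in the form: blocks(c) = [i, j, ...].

after create(a) → a:[0]  free=[F........]
after append(a, 1) → a:[0, 1]  free=[FF.......]
after unlink(a) →   free=[.........]
after create(a) → a:[0]  free=[F........]
after create(b) → a:[0], b:[1]  free=[FF.......]
after append(b, 3) → a:[0], b:[1, 2, 3, 4]  free=[FFFFF....]
after unlink(a) → b:[1, 2, 3, 4]  free=[.FFFF....]
after truncate(b, 3) → b:[1, 2, 3]  free=[.FFF.....]
after create(c) → b:[1, 2, 3], c:[0]  free=[FFFF.....]
after create(a) → a:[4], b:[1, 2, 3], c:[0]  free=[FFFFF....]
after append(c, 2) → a:[4], b:[1, 2, 3], c:[0, 5, 6]  free=[FFFFFFF..]

blocks(c) = [0, 5, 6]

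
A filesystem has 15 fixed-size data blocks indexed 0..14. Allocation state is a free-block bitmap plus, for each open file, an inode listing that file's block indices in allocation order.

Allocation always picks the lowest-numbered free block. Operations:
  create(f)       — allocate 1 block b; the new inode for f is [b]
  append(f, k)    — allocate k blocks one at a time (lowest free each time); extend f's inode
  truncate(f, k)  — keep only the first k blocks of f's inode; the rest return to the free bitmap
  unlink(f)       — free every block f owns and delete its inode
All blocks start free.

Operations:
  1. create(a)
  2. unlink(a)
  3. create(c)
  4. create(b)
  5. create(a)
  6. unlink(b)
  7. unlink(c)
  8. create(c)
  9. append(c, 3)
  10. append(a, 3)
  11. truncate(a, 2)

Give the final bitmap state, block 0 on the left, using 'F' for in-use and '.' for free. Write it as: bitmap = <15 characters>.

after create(a) → a:[0]  free=[F..............]
after unlink(a) →   free=[...............]
after create(c) → c:[0]  free=[F..............]
after create(b) → b:[1], c:[0]  free=[FF.............]
after create(a) → a:[2], b:[1], c:[0]  free=[FFF............]
after unlink(b) → a:[2], c:[0]  free=[F.F............]
after unlink(c) → a:[2]  free=[..F............]
after create(c) → a:[2], c:[0]  free=[F.F............]
after append(c, 3) → a:[2], c:[0, 1, 3, 4]  free=[FFFFF..........]
after append(a, 3) → a:[2, 5, 6, 7], c:[0, 1, 3, 4]  free=[FFFFFFFF.......]
after truncate(a, 2) → a:[2, 5], c:[0, 1, 3, 4]  free=[FFFFFF.........]

bitmap = FFFFFF.........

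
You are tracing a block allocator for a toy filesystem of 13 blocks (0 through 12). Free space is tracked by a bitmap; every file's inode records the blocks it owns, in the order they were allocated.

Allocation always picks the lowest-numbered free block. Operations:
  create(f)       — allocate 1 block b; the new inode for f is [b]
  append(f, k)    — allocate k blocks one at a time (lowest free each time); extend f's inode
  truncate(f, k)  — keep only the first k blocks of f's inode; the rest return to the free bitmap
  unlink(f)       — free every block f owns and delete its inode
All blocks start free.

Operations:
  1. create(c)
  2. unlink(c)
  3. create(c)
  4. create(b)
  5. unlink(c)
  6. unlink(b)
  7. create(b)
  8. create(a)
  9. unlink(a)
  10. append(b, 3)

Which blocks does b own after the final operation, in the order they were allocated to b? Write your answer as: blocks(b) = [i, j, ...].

blocks(b) = [0, 1, 2, 3]

after create(c) → c:[0]  free=[F............]
after unlink(c) →   free=[.............]
after create(c) → c:[0]  free=[F............]
after create(b) → b:[1], c:[0]  free=[FF...........]
after unlink(c) → b:[1]  free=[.F...........]
after unlink(b) →   free=[.............]
after create(b) → b:[0]  free=[F............]
after create(a) → a:[1], b:[0]  free=[FF...........]
after unlink(a) → b:[0]  free=[F............]
after append(b, 3) → b:[0, 1, 2, 3]  free=[FFFF.........]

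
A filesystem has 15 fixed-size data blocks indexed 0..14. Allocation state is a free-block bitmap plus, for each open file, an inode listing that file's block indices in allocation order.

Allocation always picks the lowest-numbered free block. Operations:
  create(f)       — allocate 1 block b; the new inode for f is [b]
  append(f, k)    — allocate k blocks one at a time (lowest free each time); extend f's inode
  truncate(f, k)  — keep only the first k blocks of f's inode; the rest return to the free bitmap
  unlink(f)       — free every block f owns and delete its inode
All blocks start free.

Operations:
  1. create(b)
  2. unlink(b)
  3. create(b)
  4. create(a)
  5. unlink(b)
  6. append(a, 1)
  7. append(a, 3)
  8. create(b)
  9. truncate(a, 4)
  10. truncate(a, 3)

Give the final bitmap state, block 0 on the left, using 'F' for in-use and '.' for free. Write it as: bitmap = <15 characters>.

[1] create(b) — b=0 (map F..............)
[2] unlink(b) —  (map ...............)
[3] create(b) — b=0 (map F..............)
[4] create(a) — a=1 b=0 (map FF.............)
[5] unlink(b) — a=1 (map .F.............)
[6] append(a, 1) — a=1,0 (map FF.............)
[7] append(a, 3) — a=1,0,2,3,4 (map FFFFF..........)
[8] create(b) — a=1,0,2,3,4 b=5 (map FFFFFF.........)
[9] truncate(a, 4) — a=1,0,2,3 b=5 (map FFFF.F.........)
[10] truncate(a, 3) — a=1,0,2 b=5 (map FFF..F.........)

bitmap = FFF..F.........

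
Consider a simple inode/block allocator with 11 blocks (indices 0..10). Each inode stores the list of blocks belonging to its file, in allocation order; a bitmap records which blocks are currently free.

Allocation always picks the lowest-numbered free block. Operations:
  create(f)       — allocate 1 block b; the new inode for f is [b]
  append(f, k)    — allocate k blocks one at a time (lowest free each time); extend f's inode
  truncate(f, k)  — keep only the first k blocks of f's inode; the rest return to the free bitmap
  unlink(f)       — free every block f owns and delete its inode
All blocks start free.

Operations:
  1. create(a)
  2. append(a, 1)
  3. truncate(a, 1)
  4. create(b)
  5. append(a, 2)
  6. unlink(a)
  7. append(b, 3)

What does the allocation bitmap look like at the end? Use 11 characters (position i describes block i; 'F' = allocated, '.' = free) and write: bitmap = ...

bitmap = FFFF.......

  1. create(a)  ⇒  F..........  {a→[0]}
  2. append(a, 1)  ⇒  FF.........  {a→[0, 1]}
  3. truncate(a, 1)  ⇒  F..........  {a→[0]}
  4. create(b)  ⇒  FF.........  {a→[0]; b→[1]}
  5. append(a, 2)  ⇒  FFFF.......  {a→[0, 2, 3]; b→[1]}
  6. unlink(a)  ⇒  .F.........  {b→[1]}
  7. append(b, 3)  ⇒  FFFF.......  {b→[1, 0, 2, 3]}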